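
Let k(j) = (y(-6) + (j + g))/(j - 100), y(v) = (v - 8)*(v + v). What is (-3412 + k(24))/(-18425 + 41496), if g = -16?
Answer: -64872/438349 ≈ -0.14799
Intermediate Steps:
y(v) = 2*v*(-8 + v) (y(v) = (-8 + v)*(2*v) = 2*v*(-8 + v))
k(j) = (152 + j)/(-100 + j) (k(j) = (2*(-6)*(-8 - 6) + (j - 16))/(j - 100) = (2*(-6)*(-14) + (-16 + j))/(-100 + j) = (168 + (-16 + j))/(-100 + j) = (152 + j)/(-100 + j))
(-3412 + k(24))/(-18425 + 41496) = (-3412 + (152 + 24)/(-100 + 24))/(-18425 + 41496) = (-3412 + 176/(-76))/23071 = (-3412 - 1/76*176)*(1/23071) = (-3412 - 44/19)*(1/23071) = -64872/19*1/23071 = -64872/438349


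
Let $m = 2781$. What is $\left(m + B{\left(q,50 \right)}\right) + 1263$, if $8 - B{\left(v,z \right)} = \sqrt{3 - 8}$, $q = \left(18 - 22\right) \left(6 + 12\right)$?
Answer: $4052 - i \sqrt{5} \approx 4052.0 - 2.2361 i$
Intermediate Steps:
$q = -72$ ($q = \left(-4\right) 18 = -72$)
$B{\left(v,z \right)} = 8 - i \sqrt{5}$ ($B{\left(v,z \right)} = 8 - \sqrt{3 - 8} = 8 - \sqrt{-5} = 8 - i \sqrt{5}$)
$\left(m + B{\left(q,50 \right)}\right) + 1263 = \left(2781 + \left(8 - i \sqrt{5}\right)\right) + 1263 = \left(2789 - i \sqrt{5}\right) + 1263 = 4052 - i \sqrt{5}$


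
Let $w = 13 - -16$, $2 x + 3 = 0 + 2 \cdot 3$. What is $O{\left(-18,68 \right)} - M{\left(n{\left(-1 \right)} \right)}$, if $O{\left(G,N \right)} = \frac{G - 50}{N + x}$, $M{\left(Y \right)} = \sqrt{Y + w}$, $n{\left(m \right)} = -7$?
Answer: $- \frac{136}{139} - \sqrt{22} \approx -5.6688$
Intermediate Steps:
$x = \frac{3}{2}$ ($x = - \frac{3}{2} + \frac{0 + 2 \cdot 3}{2} = - \frac{3}{2} + \frac{0 + 6}{2} = - \frac{3}{2} + \frac{1}{2} \cdot 6 = - \frac{3}{2} + 3 = \frac{3}{2} \approx 1.5$)
$w = 29$ ($w = 13 + 16 = 29$)
$M{\left(Y \right)} = \sqrt{29 + Y}$ ($M{\left(Y \right)} = \sqrt{Y + 29} = \sqrt{29 + Y}$)
$O{\left(G,N \right)} = \frac{-50 + G}{\frac{3}{2} + N}$ ($O{\left(G,N \right)} = \frac{G - 50}{N + \frac{3}{2}} = \frac{-50 + G}{\frac{3}{2} + N}$)
$O{\left(-18,68 \right)} - M{\left(n{\left(-1 \right)} \right)} = \frac{2 \left(-50 - 18\right)}{3 + 2 \cdot 68} - \sqrt{29 - 7} = 2 \frac{1}{3 + 136} \left(-68\right) - \sqrt{22} = 2 \cdot \frac{1}{139} \left(-68\right) - \sqrt{22} = - \frac{136}{139} - \sqrt{22}$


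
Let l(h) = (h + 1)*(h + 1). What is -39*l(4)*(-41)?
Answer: 39975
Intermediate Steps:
l(h) = (1 + h)**2 (l(h) = (1 + h)*(1 + h) = (1 + h)**2)
-39*l(4)*(-41) = -39*(1 + 4)**2*(-41) = -39*5**2*(-41) = -39*25*(-41) = -975*(-41) = 39975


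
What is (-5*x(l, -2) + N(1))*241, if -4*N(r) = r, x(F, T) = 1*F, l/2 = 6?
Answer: -58081/4 ≈ -14520.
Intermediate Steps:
l = 12 (l = 2*6 = 12)
x(F, T) = F
N(r) = -r/4
(-5*x(l, -2) + N(1))*241 = (-5*12 - ¼*1)*241 = (-60 - ¼)*241 = -241/4*241 = -58081/4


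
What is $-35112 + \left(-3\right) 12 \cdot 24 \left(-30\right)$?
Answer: $-9192$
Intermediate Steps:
$-35112 + \left(-3\right) 12 \cdot 24 \left(-30\right) = -35112 + \left(-36\right) 24 \left(-30\right) = -35112 - -25920 = -35112 + 25920 = -9192$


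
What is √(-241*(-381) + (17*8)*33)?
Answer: 9*√1189 ≈ 310.34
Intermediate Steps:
√(-241*(-381) + (17*8)*33) = √(91821 + 136*33) = √(91821 + 4488) = √96309 = 9*√1189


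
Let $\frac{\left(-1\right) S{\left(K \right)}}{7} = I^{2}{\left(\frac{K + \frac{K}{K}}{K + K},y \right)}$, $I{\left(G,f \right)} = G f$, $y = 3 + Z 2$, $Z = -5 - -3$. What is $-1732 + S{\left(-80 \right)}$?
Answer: $- \frac{44382887}{25600} \approx -1733.7$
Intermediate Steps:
$Z = -2$ ($Z = -5 + 3 = -2$)
$y = -1$ ($y = 3 - 4 = -1$)
$S{\left(K \right)} = - \frac{7 \left(1 + K\right)^{2}}{4 K^{2}}$ ($S{\left(K \right)} = - 7 \left(\frac{K + \frac{K}{K}}{K + K} \left(-1\right)\right)^{2} = - 7 \left(\frac{K + 1}{2 K} \left(-1\right)\right)^{2} = - 7 \left(\left(1 + K\right) \frac{1}{2 K} \left(-1\right)\right)^{2} = - 7 \left(\frac{1 + K}{2 K} \left(-1\right)\right)^{2} = - 7 \left(- \frac{1 + K}{2 K}\right)^{2} = - 7 \frac{\left(1 + K\right)^{2}}{4 K^{2}} = - \frac{7 \left(1 + K\right)^{2}}{4 K^{2}}$)
$-1732 + S{\left(-80 \right)} = -1732 - \frac{7 \left(1 - 80\right)^{2}}{4 \cdot 6400} = -1732 - \frac{7 \left(-79\right)^{2}}{25600} = -1732 - \frac{7}{25600} \cdot 6241 = -1732 - \frac{43687}{25600} = - \frac{44382887}{25600}$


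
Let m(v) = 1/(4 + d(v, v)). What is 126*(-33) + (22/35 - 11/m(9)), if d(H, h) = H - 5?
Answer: -148588/35 ≈ -4245.4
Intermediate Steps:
d(H, h) = -5 + H
m(v) = 1/(-1 + v) (m(v) = 1/(4 + (-5 + v)) = 1/(-1 + v))
126*(-33) + (22/35 - 11/m(9)) = 126*(-33) + (22/35 - 11/(1/(-1 + 9))) = -4158 + (22*(1/35) - 11/(1/8)) = -4158 + (22/35 - 11/⅛) = -4158 + (22/35 - 11*8) = -4158 + (22/35 - 88) = -4158 - 3058/35 = -148588/35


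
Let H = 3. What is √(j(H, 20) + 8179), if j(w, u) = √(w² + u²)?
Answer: √(8179 + √409) ≈ 90.550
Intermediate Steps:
j(w, u) = √(u² + w²)
√(j(H, 20) + 8179) = √(√(20² + 3²) + 8179) = √(√(400 + 9) + 8179) = √(√409 + 8179) = √(8179 + √409)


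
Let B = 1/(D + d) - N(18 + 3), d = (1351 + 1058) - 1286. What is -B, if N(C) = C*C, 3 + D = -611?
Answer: 224468/509 ≈ 441.00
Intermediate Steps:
D = -614 (D = -3 - 611 = -614)
d = 1123 (d = 2409 - 1286 = 1123)
N(C) = C²
B = -224468/509 (B = 1/(-614 + 1123) - (18 + 3)² = 1/509 - 1*21² = 1/509 - 1*441 = 1/509 - 441 = -224468/509 ≈ -441.00)
-B = -1*(-224468/509) = 224468/509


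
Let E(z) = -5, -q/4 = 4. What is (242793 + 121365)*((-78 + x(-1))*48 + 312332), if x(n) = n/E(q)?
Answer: 561891424104/5 ≈ 1.1238e+11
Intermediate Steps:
q = -16 (q = -4*4 = -16)
x(n) = -n/5 (x(n) = n/(-5) = n*(-⅕) = -n/5)
(242793 + 121365)*((-78 + x(-1))*48 + 312332) = (242793 + 121365)*((-78 - ⅕*(-1))*48 + 312332) = 364158*((-78 + ⅕)*48 + 312332) = 364158*(-389/5*48 + 312332) = 364158*(-18672/5 + 312332) = 364158*(1542988/5) = 561891424104/5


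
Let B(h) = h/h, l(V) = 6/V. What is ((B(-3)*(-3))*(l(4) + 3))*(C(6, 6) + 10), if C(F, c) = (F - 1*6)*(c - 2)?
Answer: -135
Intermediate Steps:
C(F, c) = (-6 + F)*(-2 + c) (C(F, c) = (F - 6)*(-2 + c) = (-6 + F)*(-2 + c))
B(h) = 1
((B(-3)*(-3))*(l(4) + 3))*(C(6, 6) + 10) = ((1*(-3))*(6/4 + 3))*((12 - 6*6 - 2*6 + 6*6) + 10) = (-3*(6*(1/4) + 3))*((12 - 36 - 12 + 36) + 10) = (-3*(3/2 + 3))*(0 + 10) = -3*9/2*10 = -27/2*10 = -135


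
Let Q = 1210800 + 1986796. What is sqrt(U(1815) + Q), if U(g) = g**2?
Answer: sqrt(6491821) ≈ 2547.9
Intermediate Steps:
Q = 3197596
sqrt(U(1815) + Q) = sqrt(1815**2 + 3197596) = sqrt(3294225 + 3197596) = sqrt(6491821)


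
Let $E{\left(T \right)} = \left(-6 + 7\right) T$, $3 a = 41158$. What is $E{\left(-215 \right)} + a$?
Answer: $\frac{40513}{3} \approx 13504.0$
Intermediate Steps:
$a = \frac{41158}{3}$ ($a = \frac{1}{3} \cdot 41158 = \frac{41158}{3} \approx 13719.0$)
$E{\left(T \right)} = T$ ($E{\left(T \right)} = 1 T = T$)
$E{\left(-215 \right)} + a = -215 + \frac{41158}{3} = \frac{40513}{3}$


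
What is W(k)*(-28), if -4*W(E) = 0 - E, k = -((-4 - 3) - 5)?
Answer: -84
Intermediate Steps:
k = 12 (k = -(-7 - 5) = -1*(-12) = 12)
W(E) = E/4 (W(E) = -(0 - E)/4 = -(-1)*E/4 = E/4)
W(k)*(-28) = ((1/4)*12)*(-28) = 3*(-28) = -84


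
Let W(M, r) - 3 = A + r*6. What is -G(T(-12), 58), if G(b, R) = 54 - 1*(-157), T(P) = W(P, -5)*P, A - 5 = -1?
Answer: -211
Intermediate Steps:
A = 4 (A = 5 - 1 = 4)
W(M, r) = 7 + 6*r (W(M, r) = 3 + (4 + r*6) = 3 + (4 + 6*r) = 7 + 6*r)
T(P) = -23*P (T(P) = (7 + 6*(-5))*P = (7 - 30)*P = -23*P)
G(b, R) = 211 (G(b, R) = 54 + 157 = 211)
-G(T(-12), 58) = -1*211 = -211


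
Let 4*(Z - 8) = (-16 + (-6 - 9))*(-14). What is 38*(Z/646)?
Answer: 233/34 ≈ 6.8529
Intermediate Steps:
Z = 233/2 (Z = 8 + ((-16 + (-6 - 9))*(-14))/4 = 8 + ((-16 - 15)*(-14))/4 = 8 + (-31*(-14))/4 = 8 + (¼)*434 = 8 + 217/2 = 233/2 ≈ 116.50)
38*(Z/646) = 38*((233/2)/646) = 38*((233/2)*(1/646)) = 38*(233/1292) = 233/34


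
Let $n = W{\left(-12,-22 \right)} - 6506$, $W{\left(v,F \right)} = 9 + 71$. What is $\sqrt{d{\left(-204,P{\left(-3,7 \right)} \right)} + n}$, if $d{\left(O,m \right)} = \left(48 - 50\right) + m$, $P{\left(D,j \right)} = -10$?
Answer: $i \sqrt{6438} \approx 80.237 i$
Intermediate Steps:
$W{\left(v,F \right)} = 80$
$d{\left(O,m \right)} = -2 + m$
$n = -6426$ ($n = 80 - 6506 = -6426$)
$\sqrt{d{\left(-204,P{\left(-3,7 \right)} \right)} + n} = \sqrt{\left(-2 - 10\right) - 6426} = \sqrt{-12 - 6426} = \sqrt{-6438} = i \sqrt{6438}$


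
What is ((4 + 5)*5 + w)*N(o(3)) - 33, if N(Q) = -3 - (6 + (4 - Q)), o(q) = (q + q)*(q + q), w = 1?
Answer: 1025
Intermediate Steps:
o(q) = 4*q² (o(q) = (2*q)*(2*q) = 4*q²)
N(Q) = -13 + Q (N(Q) = -3 - (10 - Q) = -3 + (-10 + Q) = -13 + Q)
((4 + 5)*5 + w)*N(o(3)) - 33 = ((4 + 5)*5 + 1)*(-13 + 4*3²) - 33 = (9*5 + 1)*(-13 + 4*9) - 33 = (45 + 1)*(-13 + 36) - 33 = 46*23 - 33 = 1058 - 33 = 1025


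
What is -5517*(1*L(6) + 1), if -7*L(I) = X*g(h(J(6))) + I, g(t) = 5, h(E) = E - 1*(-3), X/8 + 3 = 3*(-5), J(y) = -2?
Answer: -568251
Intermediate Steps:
X = -144 (X = -24 + 8*(3*(-5)) = -24 + 8*(-15) = -24 - 120 = -144)
h(E) = 3 + E (h(E) = E + 3 = 3 + E)
L(I) = 720/7 - I/7 (L(I) = -(-144*5 + I)/7 = -(-720 + I)/7 = 720/7 - I/7)
-5517*(1*L(6) + 1) = -5517*(1*(720/7 - ⅐*6) + 1) = -5517*(1*(720/7 - 6/7) + 1) = -5517*(1*102 + 1) = -5517*(102 + 1) = -5517*103 = -568251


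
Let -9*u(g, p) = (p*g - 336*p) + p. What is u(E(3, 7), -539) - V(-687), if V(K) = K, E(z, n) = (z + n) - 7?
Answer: -172765/9 ≈ -19196.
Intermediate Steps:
E(z, n) = -7 + n + z (E(z, n) = (n + z) - 7 = -7 + n + z)
u(g, p) = 335*p/9 - g*p/9 (u(g, p) = -((p*g - 336*p) + p)/9 = -((g*p - 336*p) + p)/9 = -((-336*p + g*p) + p)/9 = -(-335*p + g*p)/9 = 335*p/9 - g*p/9)
u(E(3, 7), -539) - V(-687) = (⅑)*(-539)*(335 - (-7 + 7 + 3)) - 1*(-687) = (⅑)*(-539)*(335 - 1*3) + 687 = (⅑)*(-539)*(335 - 3) + 687 = (⅑)*(-539)*332 + 687 = -178948/9 + 687 = -172765/9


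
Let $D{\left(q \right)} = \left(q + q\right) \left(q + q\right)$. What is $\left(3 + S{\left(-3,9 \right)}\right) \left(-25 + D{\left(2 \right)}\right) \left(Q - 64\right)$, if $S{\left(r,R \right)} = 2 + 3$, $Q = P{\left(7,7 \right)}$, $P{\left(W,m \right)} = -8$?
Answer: $5184$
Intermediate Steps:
$D{\left(q \right)} = 4 q^{2}$ ($D{\left(q \right)} = 2 q 2 q = 4 q^{2}$)
$Q = -8$
$S{\left(r,R \right)} = 5$
$\left(3 + S{\left(-3,9 \right)}\right) \left(-25 + D{\left(2 \right)}\right) \left(Q - 64\right) = \left(3 + 5\right) \left(-25 + 4 \cdot 2^{2}\right) \left(-8 - 64\right) = 8 \left(-25 + 4 \cdot 4\right) \left(-72\right) = 8 \left(-25 + 16\right) \left(-72\right) = 8 \left(-9\right) \left(-72\right) = \left(-72\right) \left(-72\right) = 5184$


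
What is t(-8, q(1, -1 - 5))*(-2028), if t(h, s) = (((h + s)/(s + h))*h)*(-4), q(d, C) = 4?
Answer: -64896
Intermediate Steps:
t(h, s) = -4*h (t(h, s) = (((h + s)/(h + s))*h)*(-4) = (1*h)*(-4) = h*(-4) = -4*h)
t(-8, q(1, -1 - 5))*(-2028) = -4*(-8)*(-2028) = 32*(-2028) = -64896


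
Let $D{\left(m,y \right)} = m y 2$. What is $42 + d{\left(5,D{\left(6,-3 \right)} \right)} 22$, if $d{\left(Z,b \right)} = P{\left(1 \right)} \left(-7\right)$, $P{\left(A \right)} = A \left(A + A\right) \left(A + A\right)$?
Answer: $-574$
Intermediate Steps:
$D{\left(m,y \right)} = 2 m y$
$P{\left(A \right)} = 4 A^{3}$ ($P{\left(A \right)} = A 2 A 2 A = A 4 A^{2} = 4 A^{3}$)
$d{\left(Z,b \right)} = -28$ ($d{\left(Z,b \right)} = 4 \cdot 1^{3} \left(-7\right) = 4 \cdot 1 \left(-7\right) = 4 \left(-7\right) = -28$)
$42 + d{\left(5,D{\left(6,-3 \right)} \right)} 22 = 42 - 616 = -574$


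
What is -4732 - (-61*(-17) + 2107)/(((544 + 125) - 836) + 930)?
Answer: -3613660/763 ≈ -4736.1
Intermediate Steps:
-4732 - (-61*(-17) + 2107)/(((544 + 125) - 836) + 930) = -4732 - (1037 + 2107)/((669 - 836) + 930) = -4732 - 3144/(-167 + 930) = -4732 - 3144/763 = -3613660/763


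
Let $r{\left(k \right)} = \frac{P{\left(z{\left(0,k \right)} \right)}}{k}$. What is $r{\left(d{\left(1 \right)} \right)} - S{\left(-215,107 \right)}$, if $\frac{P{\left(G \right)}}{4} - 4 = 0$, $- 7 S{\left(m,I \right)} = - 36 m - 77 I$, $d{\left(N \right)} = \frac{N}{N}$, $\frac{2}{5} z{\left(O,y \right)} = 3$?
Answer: $- \frac{387}{7} \approx -55.286$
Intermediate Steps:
$z{\left(O,y \right)} = \frac{15}{2}$ ($z{\left(O,y \right)} = \frac{5}{2} \cdot 3 = \frac{15}{2}$)
$d{\left(N \right)} = 1$
$S{\left(m,I \right)} = 11 I + \frac{36 m}{7}$ ($S{\left(m,I \right)} = - \frac{- 36 m - 77 I}{7} = - \frac{- 77 I - 36 m}{7} = 11 I + \frac{36 m}{7}$)
$P{\left(G \right)} = 16$ ($P{\left(G \right)} = 16 + 4 \cdot 0 = 16 + 0 = 16$)
$r{\left(k \right)} = \frac{16}{k}$
$r{\left(d{\left(1 \right)} \right)} - S{\left(-215,107 \right)} = \frac{16}{1} - \left(11 \cdot 107 + \frac{36}{7} \left(-215\right)\right) = 16 \cdot 1 - \left(1177 - \frac{7740}{7}\right) = 16 - \frac{499}{7} = - \frac{387}{7}$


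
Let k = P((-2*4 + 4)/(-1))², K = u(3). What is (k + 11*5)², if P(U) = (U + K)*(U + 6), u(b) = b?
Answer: 24552025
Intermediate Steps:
K = 3
P(U) = (3 + U)*(6 + U) (P(U) = (U + 3)*(U + 6) = (3 + U)*(6 + U))
k = 4900 (k = (18 + ((-2*4 + 4)/(-1))² + 9*((-2*4 + 4)/(-1)))² = (18 + ((-8 + 4)*(-1))² + 9*((-8 + 4)*(-1)))² = (18 + (-4*(-1))² + 9*(-4*(-1)))² = (18 + 4² + 9*4)² = (18 + 16 + 36)² = 70² = 4900)
(k + 11*5)² = (4900 + 11*5)² = (4900 + 55)² = 4955² = 24552025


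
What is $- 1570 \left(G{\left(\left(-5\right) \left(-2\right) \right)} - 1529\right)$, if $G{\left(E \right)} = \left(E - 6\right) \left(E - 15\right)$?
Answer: $2431930$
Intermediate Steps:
$G{\left(E \right)} = \left(-15 + E\right) \left(-6 + E\right)$ ($G{\left(E \right)} = \left(-6 + E\right) \left(-15 + E\right) = \left(-15 + E\right) \left(-6 + E\right)$)
$- 1570 \left(G{\left(\left(-5\right) \left(-2\right) \right)} - 1529\right) = - 1570 \left(\left(90 + \left(\left(-5\right) \left(-2\right)\right)^{2} - 21 \left(\left(-5\right) \left(-2\right)\right)\right) - 1529\right) = - 1570 \left(\left(90 + 10^{2} - 210\right) - 1529\right) = - 1570 \left(\left(90 + 100 - 210\right) - 1529\right) = - 1570 \left(-20 - 1529\right) = \left(-1570\right) \left(-1549\right) = 2431930$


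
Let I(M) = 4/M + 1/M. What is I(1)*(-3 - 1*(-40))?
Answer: 185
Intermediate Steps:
I(M) = 5/M (I(M) = 4/M + 1/M = 5/M)
I(1)*(-3 - 1*(-40)) = (5/1)*(-3 - 1*(-40)) = (5*1)*(-3 + 40) = 5*37 = 185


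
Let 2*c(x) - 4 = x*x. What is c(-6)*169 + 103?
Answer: 3483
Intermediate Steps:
c(x) = 2 + x²/2 (c(x) = 2 + (x*x)/2 = 2 + x²/2)
c(-6)*169 + 103 = (2 + (½)*(-6)²)*169 + 103 = (2 + (½)*36)*169 + 103 = (2 + 18)*169 + 103 = 20*169 + 103 = 3380 + 103 = 3483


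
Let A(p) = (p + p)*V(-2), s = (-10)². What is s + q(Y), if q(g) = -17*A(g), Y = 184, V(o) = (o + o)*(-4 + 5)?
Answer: 25124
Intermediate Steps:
V(o) = 2*o (V(o) = (2*o)*1 = 2*o)
s = 100
A(p) = -8*p (A(p) = (p + p)*(2*(-2)) = (2*p)*(-4) = -8*p)
q(g) = 136*g (q(g) = -(-136)*g = 136*g)
s + q(Y) = 100 + 136*184 = 100 + 25024 = 25124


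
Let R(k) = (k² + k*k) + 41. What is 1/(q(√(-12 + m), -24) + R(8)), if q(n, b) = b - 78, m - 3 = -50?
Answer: 1/67 ≈ 0.014925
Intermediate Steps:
m = -47 (m = 3 - 50 = -47)
q(n, b) = -78 + b
R(k) = 41 + 2*k² (R(k) = (k² + k²) + 41 = 2*k² + 41 = 41 + 2*k²)
1/(q(√(-12 + m), -24) + R(8)) = 1/((-78 - 24) + (41 + 2*8²)) = 1/(-102 + (41 + 2*64)) = 1/(-102 + (41 + 128)) = 1/(-102 + 169) = 1/67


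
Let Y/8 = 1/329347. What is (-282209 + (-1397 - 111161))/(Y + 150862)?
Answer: -43338442383/16561982374 ≈ -2.6167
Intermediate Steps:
Y = 8/329347 ≈ 2.4290e-5
(-282209 + (-1397 - 111161))/(Y + 150862) = (-282209 + (-1397 - 111161))/(8/329347 + 150862) = (-282209 - 112558)/(49685947122/329347) = -394767*329347/49685947122 = -43338442383/16561982374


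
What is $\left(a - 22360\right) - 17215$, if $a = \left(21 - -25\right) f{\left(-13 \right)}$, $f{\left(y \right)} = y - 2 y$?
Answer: $-38977$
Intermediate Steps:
$f{\left(y \right)} = - y$
$a = 598$ ($a = \left(21 - -25\right) \left(\left(-1\right) \left(-13\right)\right) = \left(21 + 25\right) 13 = 46 \cdot 13 = 598$)
$\left(a - 22360\right) - 17215 = \left(598 - 22360\right) - 17215 = -21762 - 17215 = -38977$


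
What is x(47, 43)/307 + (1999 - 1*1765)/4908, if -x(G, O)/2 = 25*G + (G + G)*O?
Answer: -8523039/251126 ≈ -33.939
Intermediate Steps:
x(G, O) = -50*G - 4*G*O (x(G, O) = -2*(25*G + (G + G)*O) = -2*(25*G + (2*G)*O) = -2*(25*G + 2*G*O) = -50*G - 4*G*O)
x(47, 43)/307 + (1999 - 1*1765)/4908 = -2*47*(25 + 2*43)/307 + (1999 - 1*1765)/4908 = -2*47*(25 + 86)*(1/307) + (1999 - 1765)*(1/4908) = -2*47*111*(1/307) + 234*(1/4908) = -10434*1/307 + 39/818 = -10434/307 + 39/818 = -8523039/251126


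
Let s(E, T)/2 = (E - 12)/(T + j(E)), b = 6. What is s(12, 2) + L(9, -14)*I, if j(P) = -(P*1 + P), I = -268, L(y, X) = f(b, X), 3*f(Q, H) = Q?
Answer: -536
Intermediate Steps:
f(Q, H) = Q/3
L(y, X) = 2 (L(y, X) = (⅓)*6 = 2)
j(P) = -2*P (j(P) = -(P + P) = -2*P)
s(E, T) = 2*(-12 + E)/(T - 2*E) (s(E, T) = 2*((E - 12)/(T - 2*E)) = 2*((-12 + E)/(T - 2*E)) = 2*(-12 + E)/(T - 2*E))
s(12, 2) + L(9, -14)*I = 2*(12 - 1*12)/(-1*2 + 2*12) + 2*(-268) = 2*(12 - 12)/(-2 + 24) - 536 = 2*0/22 - 536 = 2*(1/22)*0 - 536 = 0 - 536 = -536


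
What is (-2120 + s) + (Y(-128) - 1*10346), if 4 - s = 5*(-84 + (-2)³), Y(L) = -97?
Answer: -12099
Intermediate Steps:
s = 464 (s = 4 - 5*(-84 + (-2)³) = 4 - 5*(-84 - 8) = 4 - 5*(-92) = 4 - 1*(-460) = 4 + 460 = 464)
(-2120 + s) + (Y(-128) - 1*10346) = (-2120 + 464) + (-97 - 1*10346) = -1656 + (-97 - 10346) = -1656 - 10443 = -12099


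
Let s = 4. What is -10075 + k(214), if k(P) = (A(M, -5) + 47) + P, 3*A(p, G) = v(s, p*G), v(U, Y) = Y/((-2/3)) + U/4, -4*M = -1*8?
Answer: -29426/3 ≈ -9808.7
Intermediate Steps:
M = 2 (M = -(-1)*8/4 = -¼*(-8) = 2)
v(U, Y) = -3*Y/2 + U/4 (v(U, Y) = Y/((-2*⅓)) + U*(¼) = Y/(-⅔) + U/4 = Y*(-3/2) + U/4 = -3*Y/2 + U/4)
A(p, G) = ⅓ - G*p/2 (A(p, G) = (-3*p*G/2 + (¼)*4)/3 = (-3*G*p/2 + 1)/3 = (1 - 3*G*p/2)/3 = ⅓ - G*p/2)
k(P) = 157/3 + P (k(P) = ((⅓ - ½*(-5)*2) + 47) + P = ((⅓ + 5) + 47) + P = (16/3 + 47) + P = 157/3 + P)
-10075 + k(214) = -10075 + (157/3 + 214) = -10075 + 799/3 = -29426/3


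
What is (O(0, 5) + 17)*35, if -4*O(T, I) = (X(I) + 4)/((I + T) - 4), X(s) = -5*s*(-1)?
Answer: 1365/4 ≈ 341.25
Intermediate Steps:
X(s) = 5*s
O(T, I) = -(4 + 5*I)/(4*(-4 + I + T)) (O(T, I) = -(5*I + 4)/(4*((I + T) - 4)) = -(4 + 5*I)/(4*(-4 + I + T)))
(O(0, 5) + 17)*35 = ((-1 - 5/4*5)/(-4 + 5 + 0) + 17)*35 = ((-1 - 25/4)/1 + 17)*35 = (1*(-29/4) + 17)*35 = (-29/4 + 17)*35 = (39/4)*35 = 1365/4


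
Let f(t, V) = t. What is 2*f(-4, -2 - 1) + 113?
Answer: 105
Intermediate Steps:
2*f(-4, -2 - 1) + 113 = 2*(-4) + 113 = -8 + 113 = 105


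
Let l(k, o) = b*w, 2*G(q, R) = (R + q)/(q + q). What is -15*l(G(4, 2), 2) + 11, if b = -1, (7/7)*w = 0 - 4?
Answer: -49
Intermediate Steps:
G(q, R) = (R + q)/(4*q) (G(q, R) = ((R + q)/(q + q))/2 = ((R + q)/((2*q)))/2 = ((R + q)*(1/(2*q)))/2 = ((R + q)/(2*q))/2 = (R + q)/(4*q))
w = -4 (w = 0 - 4 = -4)
l(k, o) = 4 (l(k, o) = -1*(-4) = 4)
-15*l(G(4, 2), 2) + 11 = -15*4 + 11 = -60 + 11 = -49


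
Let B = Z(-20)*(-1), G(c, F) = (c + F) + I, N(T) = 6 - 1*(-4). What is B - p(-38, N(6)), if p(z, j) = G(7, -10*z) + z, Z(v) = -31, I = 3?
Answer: -321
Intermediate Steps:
N(T) = 10 (N(T) = 6 + 4 = 10)
G(c, F) = 3 + F + c (G(c, F) = (c + F) + 3 = (F + c) + 3 = 3 + F + c)
p(z, j) = 10 - 9*z (p(z, j) = (3 - 10*z + 7) + z = (10 - 10*z) + z = 10 - 9*z)
B = 31 (B = -31*(-1) = 31)
B - p(-38, N(6)) = 31 - (10 - 9*(-38)) = 31 - (10 + 342) = 31 - 1*352 = 31 - 352 = -321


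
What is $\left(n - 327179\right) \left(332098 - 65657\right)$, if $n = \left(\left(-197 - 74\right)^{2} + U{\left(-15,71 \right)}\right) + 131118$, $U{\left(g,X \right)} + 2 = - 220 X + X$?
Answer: $-36814419411$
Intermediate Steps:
$U{\left(g,X \right)} = -2 - 219 X$ ($U{\left(g,X \right)} = -2 + \left(- 220 X + X\right) = -2 - 219 X$)
$n = 189008$ ($n = \left(\left(-197 - 74\right)^{2} - 15551\right) + 131118 = \left(\left(-271\right)^{2} - 15551\right) + 131118 = \left(73441 - 15551\right) + 131118 = 57890 + 131118 = 189008$)
$\left(n - 327179\right) \left(332098 - 65657\right) = \left(189008 - 327179\right) \left(332098 - 65657\right) = \left(-138171\right) 266441 = -36814419411$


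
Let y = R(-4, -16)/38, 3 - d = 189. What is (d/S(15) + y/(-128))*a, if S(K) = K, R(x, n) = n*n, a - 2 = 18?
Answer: -4732/19 ≈ -249.05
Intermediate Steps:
a = 20 (a = 2 + 18 = 20)
R(x, n) = n²
d = -186 (d = 3 - 1*189 = 3 - 189 = -186)
y = 128/19 (y = (-16)²/38 = 256*(1/38) = 128/19 ≈ 6.7368)
(d/S(15) + y/(-128))*a = (-186/15 + (128/19)/(-128))*20 = (-186*1/15 + (128/19)*(-1/128))*20 = (-62/5 - 1/19)*20 = -1183/95*20 = -4732/19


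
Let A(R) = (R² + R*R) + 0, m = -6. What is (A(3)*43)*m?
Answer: -4644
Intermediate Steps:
A(R) = 2*R² (A(R) = (R² + R²) + 0 = 2*R² + 0 = 2*R²)
(A(3)*43)*m = ((2*3²)*43)*(-6) = ((2*9)*43)*(-6) = (18*43)*(-6) = 774*(-6) = -4644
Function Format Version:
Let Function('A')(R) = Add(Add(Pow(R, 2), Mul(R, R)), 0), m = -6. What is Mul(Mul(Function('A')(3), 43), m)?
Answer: -4644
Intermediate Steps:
Function('A')(R) = Mul(2, Pow(R, 2)) (Function('A')(R) = Add(Add(Pow(R, 2), Pow(R, 2)), 0) = Add(Mul(2, Pow(R, 2)), 0) = Mul(2, Pow(R, 2)))
Mul(Mul(Function('A')(3), 43), m) = Mul(Mul(Mul(2, Pow(3, 2)), 43), -6) = Mul(Mul(Mul(2, 9), 43), -6) = Mul(Mul(18, 43), -6) = Mul(774, -6) = -4644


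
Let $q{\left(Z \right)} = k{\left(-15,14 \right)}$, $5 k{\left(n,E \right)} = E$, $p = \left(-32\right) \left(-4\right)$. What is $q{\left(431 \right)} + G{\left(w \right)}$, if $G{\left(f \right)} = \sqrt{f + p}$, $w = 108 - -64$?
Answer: $\frac{14}{5} + 10 \sqrt{3} \approx 20.121$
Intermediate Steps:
$w = 172$ ($w = 108 + 64 = 172$)
$p = 128$
$k{\left(n,E \right)} = \frac{E}{5}$
$q{\left(Z \right)} = \frac{14}{5}$ ($q{\left(Z \right)} = \frac{1}{5} \cdot 14 = \frac{14}{5}$)
$G{\left(f \right)} = \sqrt{128 + f}$ ($G{\left(f \right)} = \sqrt{f + 128} = \sqrt{128 + f}$)
$q{\left(431 \right)} + G{\left(w \right)} = \frac{14}{5} + \sqrt{128 + 172} = \frac{14}{5} + \sqrt{300} = \frac{14}{5} + 10 \sqrt{3}$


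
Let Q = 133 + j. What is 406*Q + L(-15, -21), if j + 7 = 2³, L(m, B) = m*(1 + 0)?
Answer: 54389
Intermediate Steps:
L(m, B) = m (L(m, B) = m*1 = m)
j = 1 (j = -7 + 2³ = -7 + 8 = 1)
Q = 134 (Q = 133 + 1 = 134)
406*Q + L(-15, -21) = 406*134 - 15 = 54404 - 15 = 54389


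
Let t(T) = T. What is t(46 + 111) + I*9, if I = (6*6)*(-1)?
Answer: -167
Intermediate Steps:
I = -36 (I = 36*(-1) = -36)
t(46 + 111) + I*9 = (46 + 111) - 36*9 = 157 - 324 = -167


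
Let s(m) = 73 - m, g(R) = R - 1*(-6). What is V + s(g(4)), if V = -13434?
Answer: -13371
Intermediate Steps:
g(R) = 6 + R (g(R) = R + 6 = 6 + R)
V + s(g(4)) = -13434 + (73 - (6 + 4)) = -13434 + (73 - 1*10) = -13434 + (73 - 10) = -13434 + 63 = -13371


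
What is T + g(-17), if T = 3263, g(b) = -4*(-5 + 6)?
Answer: 3259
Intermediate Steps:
g(b) = -4 (g(b) = -4*1 = -4)
T + g(-17) = 3263 - 4 = 3259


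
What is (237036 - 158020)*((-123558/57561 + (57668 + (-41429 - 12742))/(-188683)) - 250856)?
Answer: -603026182517109592/30422359 ≈ -1.9822e+10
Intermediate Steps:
(237036 - 158020)*((-123558/57561 + (57668 + (-41429 - 12742))/(-188683)) - 250856) = 79016*((-123558*1/57561 + (57668 - 54171)*(-1/188683)) - 250856) = 79016*((-41186/19187 + 3497*(-1/188683)) - 250856) = 79016*((-41186/19187 - 3497/188683) - 250856) = 79016*(-7838194977/3620260721 - 250856) = 79016*(-908171961622153/3620260721) = -603026182517109592/30422359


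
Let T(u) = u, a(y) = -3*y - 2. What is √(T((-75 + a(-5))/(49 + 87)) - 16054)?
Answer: I*√18558951/34 ≈ 126.71*I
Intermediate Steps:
a(y) = -2 - 3*y
√(T((-75 + a(-5))/(49 + 87)) - 16054) = √((-75 + (-2 - 3*(-5)))/(49 + 87) - 16054) = √((-75 + (-2 + 15))/136 - 16054) = √((-75 + 13)*(1/136) - 16054) = √(-62*1/136 - 16054) = √(-31/68 - 16054) = √(-1091703/68) = I*√18558951/34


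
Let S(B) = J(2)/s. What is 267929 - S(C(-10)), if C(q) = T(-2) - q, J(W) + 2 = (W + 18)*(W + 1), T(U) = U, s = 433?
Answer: 116013199/433 ≈ 2.6793e+5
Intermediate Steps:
J(W) = -2 + (1 + W)*(18 + W) (J(W) = -2 + (W + 18)*(W + 1) = -2 + (18 + W)*(1 + W) = -2 + (1 + W)*(18 + W))
C(q) = -2 - q
S(B) = 58/433 (S(B) = (16 + 2² + 19*2)/433 = (16 + 4 + 38)*(1/433) = 58*(1/433) = 58/433)
267929 - S(C(-10)) = 267929 - 1*58/433 = 267929 - 58/433 = 116013199/433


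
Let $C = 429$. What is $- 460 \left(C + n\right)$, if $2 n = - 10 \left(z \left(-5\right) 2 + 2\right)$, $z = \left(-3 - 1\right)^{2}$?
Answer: $-560740$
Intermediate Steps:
$z = 16$ ($z = \left(-4\right)^{2} = 16$)
$n = 790$ ($n = \frac{\left(-10\right) \left(16 \left(-5\right) 2 + 2\right)}{2} = \frac{\left(-10\right) \left(\left(-80\right) 2 + 2\right)}{2} = \frac{\left(-10\right) \left(-160 + 2\right)}{2} = \frac{\left(-10\right) \left(-158\right)}{2} = \frac{1}{2} \cdot 1580 = 790$)
$- 460 \left(C + n\right) = - 460 \left(429 + 790\right) = \left(-460\right) 1219 = -560740$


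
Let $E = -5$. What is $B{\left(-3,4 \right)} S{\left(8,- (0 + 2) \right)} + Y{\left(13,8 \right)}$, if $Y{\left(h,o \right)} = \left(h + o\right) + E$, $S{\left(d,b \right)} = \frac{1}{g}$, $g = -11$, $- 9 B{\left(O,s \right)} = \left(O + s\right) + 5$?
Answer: $\frac{530}{33} \approx 16.061$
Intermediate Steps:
$B{\left(O,s \right)} = - \frac{5}{9} - \frac{O}{9} - \frac{s}{9}$ ($B{\left(O,s \right)} = - \frac{\left(O + s\right) + 5}{9} = - \frac{5 + O + s}{9} = - \frac{5}{9} - \frac{O}{9} - \frac{s}{9}$)
$S{\left(d,b \right)} = - \frac{1}{11}$ ($S{\left(d,b \right)} = \frac{1}{-11} = - \frac{1}{11}$)
$Y{\left(h,o \right)} = -5 + h + o$ ($Y{\left(h,o \right)} = \left(h + o\right) - 5 = -5 + h + o$)
$B{\left(-3,4 \right)} S{\left(8,- (0 + 2) \right)} + Y{\left(13,8 \right)} = \left(- \frac{5}{9} - - \frac{1}{3} - \frac{4}{9}\right) \left(- \frac{1}{11}\right) + \left(-5 + 13 + 8\right) = \left(- \frac{5}{9} + \frac{1}{3} - \frac{4}{9}\right) \left(- \frac{1}{11}\right) + 16 = \left(- \frac{2}{3}\right) \left(- \frac{1}{11}\right) + 16 = \frac{2}{33} + 16 = \frac{530}{33}$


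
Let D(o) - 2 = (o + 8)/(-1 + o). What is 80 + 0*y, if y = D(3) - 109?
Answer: 80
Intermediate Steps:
D(o) = 2 + (8 + o)/(-1 + o) (D(o) = 2 + (o + 8)/(-1 + o) = 2 + (8 + o)/(-1 + o))
y = -203/2 (y = 3*(2 + 3)/(-1 + 3) - 109 = 3*5/2 - 109 = 3*(1/2)*5 - 109 = 15/2 - 109 = -203/2 ≈ -101.50)
80 + 0*y = 80 + 0*(-203/2) = 80 + 0 = 80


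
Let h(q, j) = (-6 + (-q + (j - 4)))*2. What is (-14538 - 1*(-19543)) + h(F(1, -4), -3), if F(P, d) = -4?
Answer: 4987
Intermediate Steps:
h(q, j) = -20 - 2*q + 2*j (h(q, j) = (-6 + (-q + (-4 + j)))*2 = (-6 + (-4 + j - q))*2 = (-10 + j - q)*2 = -20 - 2*q + 2*j)
(-14538 - 1*(-19543)) + h(F(1, -4), -3) = (-14538 - 1*(-19543)) + (-20 - 2*(-4) + 2*(-3)) = (-14538 + 19543) + (-20 + 8 - 6) = 5005 - 18 = 4987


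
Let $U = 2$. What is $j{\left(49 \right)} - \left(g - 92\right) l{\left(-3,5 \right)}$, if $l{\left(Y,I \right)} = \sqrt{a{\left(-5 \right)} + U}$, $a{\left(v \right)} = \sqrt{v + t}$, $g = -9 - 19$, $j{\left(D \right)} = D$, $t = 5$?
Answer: $49 + 120 \sqrt{2} \approx 218.71$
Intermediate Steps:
$g = -28$ ($g = -9 - 19 = -28$)
$a{\left(v \right)} = \sqrt{5 + v}$ ($a{\left(v \right)} = \sqrt{v + 5} = \sqrt{5 + v}$)
$l{\left(Y,I \right)} = \sqrt{2}$ ($l{\left(Y,I \right)} = \sqrt{\sqrt{5 - 5} + 2} = \sqrt{\sqrt{0} + 2} = \sqrt{0 + 2} = \sqrt{2}$)
$j{\left(49 \right)} - \left(g - 92\right) l{\left(-3,5 \right)} = 49 - \left(-28 - 92\right) \sqrt{2} = 49 - - 120 \sqrt{2} = 49 + 120 \sqrt{2}$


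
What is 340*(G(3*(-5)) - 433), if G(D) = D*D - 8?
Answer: -73440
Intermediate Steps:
G(D) = -8 + D**2 (G(D) = D**2 - 8 = -8 + D**2)
340*(G(3*(-5)) - 433) = 340*((-8 + (3*(-5))**2) - 433) = 340*((-8 + (-15)**2) - 433) = 340*((-8 + 225) - 433) = 340*(217 - 433) = 340*(-216) = -73440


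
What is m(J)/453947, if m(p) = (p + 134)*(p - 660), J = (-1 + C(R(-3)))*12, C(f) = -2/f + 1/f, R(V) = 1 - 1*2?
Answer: -88440/453947 ≈ -0.19482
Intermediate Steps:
R(V) = -1 (R(V) = 1 - 2 = -1)
C(f) = -1/f (C(f) = -2/f + 1/f = -1/f)
J = 0 (J = (-1 - 1/(-1))*12 = (-1 - 1*(-1))*12 = (-1 + 1)*12 = 0*12 = 0)
m(p) = (-660 + p)*(134 + p) (m(p) = (134 + p)*(-660 + p) = (-660 + p)*(134 + p))
m(J)/453947 = (-88440 + 0**2 - 526*0)/453947 = (-88440 + 0 + 0)*(1/453947) = -88440*1/453947 = -88440/453947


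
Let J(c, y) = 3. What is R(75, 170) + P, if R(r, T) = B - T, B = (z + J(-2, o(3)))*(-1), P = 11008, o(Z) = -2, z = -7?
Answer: 10842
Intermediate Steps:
B = 4 (B = (-7 + 3)*(-1) = -4*(-1) = 4)
R(r, T) = 4 - T
R(75, 170) + P = (4 - 1*170) + 11008 = (4 - 170) + 11008 = -166 + 11008 = 10842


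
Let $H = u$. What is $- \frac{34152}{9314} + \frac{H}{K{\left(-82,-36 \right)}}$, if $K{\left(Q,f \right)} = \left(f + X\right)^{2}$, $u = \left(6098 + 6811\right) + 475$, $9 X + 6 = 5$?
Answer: $\frac{3245019828}{491895625} \approx 6.597$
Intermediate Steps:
$X = - \frac{1}{9}$ ($X = - \frac{2}{3} + \frac{1}{9} \cdot 5 = - \frac{2}{3} + \frac{5}{9} = - \frac{1}{9} \approx -0.11111$)
$u = 13384$ ($u = 12909 + 475 = 13384$)
$K{\left(Q,f \right)} = \left(- \frac{1}{9} + f\right)^{2}$ ($K{\left(Q,f \right)} = \left(f - \frac{1}{9}\right)^{2} = \left(- \frac{1}{9} + f\right)^{2}$)
$H = 13384$
$- \frac{34152}{9314} + \frac{H}{K{\left(-82,-36 \right)}} = - \frac{34152}{9314} + \frac{13384}{\frac{1}{81} \left(-1 + 9 \left(-36\right)\right)^{2}} = \left(-34152\right) \frac{1}{9314} + \frac{13384}{\frac{1}{81} \left(-1 - 324\right)^{2}} = - \frac{17076}{4657} + \frac{13384}{\frac{1}{81} \left(-325\right)^{2}} = - \frac{17076}{4657} + \frac{13384}{\frac{1}{81} \cdot 105625} = - \frac{17076}{4657} + \frac{13384}{\frac{105625}{81}} = - \frac{17076}{4657} + 13384 \cdot \frac{81}{105625} = - \frac{17076}{4657} + \frac{1084104}{105625} = \frac{3245019828}{491895625}$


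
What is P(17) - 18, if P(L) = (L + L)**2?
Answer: 1138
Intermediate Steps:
P(L) = 4*L**2 (P(L) = (2*L)**2 = 4*L**2)
P(17) - 18 = 4*17**2 - 18 = 4*289 - 18 = 1156 - 18 = 1138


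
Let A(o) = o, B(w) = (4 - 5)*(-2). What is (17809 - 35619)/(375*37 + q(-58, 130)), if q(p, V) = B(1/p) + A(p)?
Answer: -1370/1063 ≈ -1.2888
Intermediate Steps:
B(w) = 2 (B(w) = -1*(-2) = 2)
q(p, V) = 2 + p
(17809 - 35619)/(375*37 + q(-58, 130)) = (17809 - 35619)/(375*37 + (2 - 58)) = -17810/(13875 - 56) = -17810/13819 = -17810*1/13819 = -1370/1063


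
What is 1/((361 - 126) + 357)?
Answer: 1/592 ≈ 0.0016892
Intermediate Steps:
1/((361 - 126) + 357) = 1/(235 + 357) = 1/592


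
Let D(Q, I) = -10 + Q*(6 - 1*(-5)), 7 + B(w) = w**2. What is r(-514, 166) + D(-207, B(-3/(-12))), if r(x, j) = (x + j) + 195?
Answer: -2440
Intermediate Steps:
B(w) = -7 + w**2
r(x, j) = 195 + j + x (r(x, j) = (j + x) + 195 = 195 + j + x)
D(Q, I) = -10 + 11*Q (D(Q, I) = -10 + Q*(6 + 5) = -10 + Q*11 = -10 + 11*Q)
r(-514, 166) + D(-207, B(-3/(-12))) = (195 + 166 - 514) + (-10 + 11*(-207)) = -153 + (-10 - 2277) = -153 - 2287 = -2440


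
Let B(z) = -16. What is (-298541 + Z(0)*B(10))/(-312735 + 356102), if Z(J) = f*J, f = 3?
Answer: -298541/43367 ≈ -6.8841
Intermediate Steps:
Z(J) = 3*J
(-298541 + Z(0)*B(10))/(-312735 + 356102) = (-298541 + (3*0)*(-16))/(-312735 + 356102) = (-298541 + 0*(-16))/43367 = (-298541 + 0)*(1/43367) = -298541*1/43367 = -298541/43367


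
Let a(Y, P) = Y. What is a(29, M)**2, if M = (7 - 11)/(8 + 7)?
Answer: 841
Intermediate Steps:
M = -4/15 ≈ -0.26667
a(29, M)**2 = 29**2 = 841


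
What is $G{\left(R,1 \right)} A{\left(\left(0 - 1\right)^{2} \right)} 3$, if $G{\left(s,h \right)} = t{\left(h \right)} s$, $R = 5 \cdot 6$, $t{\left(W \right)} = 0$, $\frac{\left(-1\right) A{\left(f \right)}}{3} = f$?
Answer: $0$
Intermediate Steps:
$A{\left(f \right)} = - 3 f$
$R = 30$
$G{\left(s,h \right)} = 0$ ($G{\left(s,h \right)} = 0 s = 0$)
$G{\left(R,1 \right)} A{\left(\left(0 - 1\right)^{2} \right)} 3 = 0 \left(- 3 \left(0 - 1\right)^{2}\right) 3 = 0 \left(- 3 \left(-1\right)^{2}\right) 3 = 0 \left(\left(-3\right) 1\right) 3 = 0 \left(-3\right) 3 = 0 \cdot 3 = 0$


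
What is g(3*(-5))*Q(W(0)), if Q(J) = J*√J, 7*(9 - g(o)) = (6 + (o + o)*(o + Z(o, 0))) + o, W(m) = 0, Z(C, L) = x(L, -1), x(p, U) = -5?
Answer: 0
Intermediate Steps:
Z(C, L) = -5
g(o) = 57/7 - o/7 - 2*o*(-5 + o)/7 (g(o) = 9 - ((6 + (o + o)*(o - 5)) + o)/7 = 9 - ((6 + (2*o)*(-5 + o)) + o)/7 = 9 - ((6 + 2*o*(-5 + o)) + o)/7 = 9 - (6 + o + 2*o*(-5 + o))/7 = 9 + (-6/7 - o/7 - 2*o*(-5 + o)/7) = 57/7 - o/7 - 2*o*(-5 + o)/7)
Q(J) = J^(3/2)
g(3*(-5))*Q(W(0)) = (57/7 - 2*(3*(-5))²/7 + 9*(3*(-5))/7)*0^(3/2) = (57/7 - 2/7*(-15)² + (9/7)*(-15))*0 = (57/7 - 2/7*225 - 135/7)*0 = (57/7 - 450/7 - 135/7)*0 = -528/7*0 = 0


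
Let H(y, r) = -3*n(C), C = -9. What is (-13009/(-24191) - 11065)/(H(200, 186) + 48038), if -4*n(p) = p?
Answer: -1070641624/4647695875 ≈ -0.23036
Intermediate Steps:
n(p) = -p/4
H(y, r) = -27/4 (H(y, r) = -(-3)*(-9)/4 = -3*9/4 = -27/4)
(-13009/(-24191) - 11065)/(H(200, 186) + 48038) = (-13009/(-24191) - 11065)/(-27/4 + 48038) = (-13009*(-1/24191) - 11065)/(192125/4) = (13009/24191 - 11065)*(4/192125) = -267660406/24191*4/192125 = -1070641624/4647695875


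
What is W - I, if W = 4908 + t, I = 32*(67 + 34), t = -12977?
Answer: -11301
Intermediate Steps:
I = 3232 (I = 32*101 = 3232)
W = -8069 (W = 4908 - 12977 = -8069)
W - I = -8069 - 1*3232 = -8069 - 3232 = -11301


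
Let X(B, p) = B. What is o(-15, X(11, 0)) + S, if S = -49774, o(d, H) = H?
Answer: -49763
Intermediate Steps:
o(-15, X(11, 0)) + S = 11 - 49774 = -49763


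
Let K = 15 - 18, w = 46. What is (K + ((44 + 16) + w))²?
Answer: 10609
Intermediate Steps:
K = -3
(K + ((44 + 16) + w))² = (-3 + ((44 + 16) + 46))² = (-3 + (60 + 46))² = (-3 + 106)² = 103² = 10609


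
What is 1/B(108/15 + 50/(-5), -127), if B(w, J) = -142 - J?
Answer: -1/15 ≈ -0.066667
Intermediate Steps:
1/B(108/15 + 50/(-5), -127) = 1/(-142 - 1*(-127)) = 1/(-142 + 127) = 1/(-15) = -1/15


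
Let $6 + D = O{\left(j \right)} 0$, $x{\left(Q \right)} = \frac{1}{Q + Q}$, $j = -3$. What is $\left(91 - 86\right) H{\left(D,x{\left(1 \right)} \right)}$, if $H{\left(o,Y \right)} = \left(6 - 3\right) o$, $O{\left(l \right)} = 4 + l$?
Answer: $-90$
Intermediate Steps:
$x{\left(Q \right)} = \frac{1}{2 Q}$
$D = -6$ ($D = -6 + \left(4 - 3\right) 0 = -6 + 1 \cdot 0 = -6 + 0 = -6$)
$H{\left(o,Y \right)} = 3 o$
$\left(91 - 86\right) H{\left(D,x{\left(1 \right)} \right)} = \left(91 - 86\right) 3 \left(-6\right) = 5 \left(-18\right) = -90$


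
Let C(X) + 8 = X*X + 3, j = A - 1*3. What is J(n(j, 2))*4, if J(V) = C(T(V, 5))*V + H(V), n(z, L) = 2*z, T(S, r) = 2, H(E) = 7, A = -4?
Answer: 84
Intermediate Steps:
j = -7 (j = -4 - 1*3 = -4 - 3 = -7)
C(X) = -5 + X² (C(X) = -8 + (X*X + 3) = -8 + (X² + 3) = -8 + (3 + X²) = -5 + X²)
J(V) = 7 - V (J(V) = (-5 + 2²)*V + 7 = (-5 + 4)*V + 7 = -V + 7 = 7 - V)
J(n(j, 2))*4 = (7 - 2*(-7))*4 = (7 - 1*(-14))*4 = (7 + 14)*4 = 21*4 = 84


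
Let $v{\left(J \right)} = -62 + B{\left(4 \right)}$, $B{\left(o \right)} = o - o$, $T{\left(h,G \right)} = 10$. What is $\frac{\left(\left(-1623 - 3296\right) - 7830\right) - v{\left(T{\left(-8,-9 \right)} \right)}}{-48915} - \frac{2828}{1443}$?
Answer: $- \frac{13336031}{7842705} \approx -1.7004$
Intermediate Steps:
$B{\left(o \right)} = 0$
$v{\left(J \right)} = -62$ ($v{\left(J \right)} = -62 + 0 = -62$)
$\frac{\left(\left(-1623 - 3296\right) - 7830\right) - v{\left(T{\left(-8,-9 \right)} \right)}}{-48915} - \frac{2828}{1443} = \frac{\left(\left(-1623 - 3296\right) - 7830\right) - -62}{-48915} - \frac{2828}{1443} = \left(\left(-4919 - 7830\right) + 62\right) \left(- \frac{1}{48915}\right) - \frac{2828}{1443} = \left(-12749 + 62\right) \left(- \frac{1}{48915}\right) - \frac{2828}{1443} = \left(-12687\right) \left(- \frac{1}{48915}\right) - \frac{2828}{1443} = \frac{4229}{16305} - \frac{2828}{1443} = - \frac{13336031}{7842705}$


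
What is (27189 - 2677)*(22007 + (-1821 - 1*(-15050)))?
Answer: 863704832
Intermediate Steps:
(27189 - 2677)*(22007 + (-1821 - 1*(-15050))) = 24512*(22007 + (-1821 + 15050)) = 24512*(22007 + 13229) = 24512*35236 = 863704832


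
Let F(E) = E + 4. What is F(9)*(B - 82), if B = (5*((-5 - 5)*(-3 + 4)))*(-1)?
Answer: -416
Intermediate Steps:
B = 50 (B = (5*(-10*1))*(-1) = (5*(-10))*(-1) = -50*(-1) = 50)
F(E) = 4 + E
F(9)*(B - 82) = (4 + 9)*(50 - 82) = 13*(-32) = -416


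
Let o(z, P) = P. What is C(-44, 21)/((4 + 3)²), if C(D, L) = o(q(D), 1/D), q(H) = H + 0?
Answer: -1/2156 ≈ -0.00046382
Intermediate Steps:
q(H) = H
C(D, L) = 1/D
C(-44, 21)/((4 + 3)²) = 1/((-44)*((4 + 3)²)) = -1/(44*(7²)) = -1/44/49 = -1/44*1/49 = -1/2156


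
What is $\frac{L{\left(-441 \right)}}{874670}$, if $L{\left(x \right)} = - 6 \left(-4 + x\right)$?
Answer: $\frac{267}{87467} \approx 0.0030526$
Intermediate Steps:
$L{\left(x \right)} = 24 - 6 x$
$\frac{L{\left(-441 \right)}}{874670} = \frac{24 - -2646}{874670} = \left(24 + 2646\right) \frac{1}{874670} = 2670 \cdot \frac{1}{874670} = \frac{267}{87467}$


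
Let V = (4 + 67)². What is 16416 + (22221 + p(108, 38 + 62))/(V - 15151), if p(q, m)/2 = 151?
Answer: 165943237/10110 ≈ 16414.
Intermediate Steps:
p(q, m) = 302 (p(q, m) = 2*151 = 302)
V = 5041 (V = 71² = 5041)
16416 + (22221 + p(108, 38 + 62))/(V - 15151) = 16416 + (22221 + 302)/(5041 - 15151) = 16416 + 22523/(-10110) = 16416 + 22523*(-1/10110) = 16416 - 22523/10110 = 165943237/10110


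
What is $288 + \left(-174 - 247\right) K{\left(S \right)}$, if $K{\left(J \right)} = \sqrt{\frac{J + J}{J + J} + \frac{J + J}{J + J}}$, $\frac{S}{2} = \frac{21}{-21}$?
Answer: $288 - 421 \sqrt{2} \approx -307.38$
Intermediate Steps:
$S = -2$ ($S = 2 \frac{21}{-21} = 2 \cdot 21 \left(- \frac{1}{21}\right) = 2 \left(-1\right) = -2$)
$K{\left(J \right)} = \sqrt{2}$ ($K{\left(J \right)} = \sqrt{\frac{2 J}{2 J} + \frac{2 J}{2 J}} = \sqrt{2 J \frac{1}{2 J} + 2 J \frac{1}{2 J}} = \sqrt{1 + 1} = \sqrt{2}$)
$288 + \left(-174 - 247\right) K{\left(S \right)} = 288 + \left(-174 - 247\right) \sqrt{2} = 288 - 421 \sqrt{2}$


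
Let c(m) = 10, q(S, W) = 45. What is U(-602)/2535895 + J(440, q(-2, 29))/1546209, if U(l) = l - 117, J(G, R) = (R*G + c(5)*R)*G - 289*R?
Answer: 2506748156806/435669296895 ≈ 5.7538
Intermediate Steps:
J(G, R) = -289*R + G*(10*R + G*R) (J(G, R) = (R*G + 10*R)*G - 289*R = (G*R + 10*R)*G - 289*R = (10*R + G*R)*G - 289*R = G*(10*R + G*R) - 289*R = -289*R + G*(10*R + G*R))
U(l) = -117 + l
U(-602)/2535895 + J(440, q(-2, 29))/1546209 = (-117 - 602)/2535895 + (45*(-289 + 440² + 10*440))/1546209 = -719*1/2535895 + (45*(-289 + 193600 + 4400))*(1/1546209) = -719/2535895 + (45*197711)*(1/1546209) = -719/2535895 + 8896995*(1/1546209) = -719/2535895 + 988555/171801 = 2506748156806/435669296895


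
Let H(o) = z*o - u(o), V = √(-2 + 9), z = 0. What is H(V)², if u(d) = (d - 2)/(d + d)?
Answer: (2 - √7)²/28 ≈ 0.014893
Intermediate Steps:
u(d) = (-2 + d)/(2*d) (u(d) = (-2 + d)/((2*d)) = (-2 + d)*(1/(2*d)) = (-2 + d)/(2*d))
V = √7 ≈ 2.6458
H(o) = -(-2 + o)/(2*o) (H(o) = 0*o - (-2 + o)/(2*o) = 0 - (-2 + o)/(2*o) = -(-2 + o)/(2*o))
H(V)² = ((2 - √7)/(2*(√7)))² = ((√7/7)*(2 - √7)/2)² = (√7*(2 - √7)/14)² = (2 - √7)²/28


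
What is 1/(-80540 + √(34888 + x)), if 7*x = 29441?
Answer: -563780/45406567543 - √1915599/45406567543 ≈ -1.2447e-5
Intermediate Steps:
x = 29441/7 (x = (⅐)*29441 = 29441/7 ≈ 4205.9)
1/(-80540 + √(34888 + x)) = 1/(-80540 + √(34888 + 29441/7)) = 1/(-80540 + √(273657/7)) = 1/(-80540 + √1915599/7)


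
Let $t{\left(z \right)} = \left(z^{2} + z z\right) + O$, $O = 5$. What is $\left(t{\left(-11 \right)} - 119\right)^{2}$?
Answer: $16384$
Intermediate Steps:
$t{\left(z \right)} = 5 + 2 z^{2}$ ($t{\left(z \right)} = \left(z^{2} + z z\right) + 5 = \left(z^{2} + z^{2}\right) + 5 = 2 z^{2} + 5 = 5 + 2 z^{2}$)
$\left(t{\left(-11 \right)} - 119\right)^{2} = \left(\left(5 + 2 \left(-11\right)^{2}\right) - 119\right)^{2} = \left(\left(5 + 2 \cdot 121\right) - 119\right)^{2} = \left(\left(5 + 242\right) - 119\right)^{2} = \left(247 - 119\right)^{2} = 128^{2} = 16384$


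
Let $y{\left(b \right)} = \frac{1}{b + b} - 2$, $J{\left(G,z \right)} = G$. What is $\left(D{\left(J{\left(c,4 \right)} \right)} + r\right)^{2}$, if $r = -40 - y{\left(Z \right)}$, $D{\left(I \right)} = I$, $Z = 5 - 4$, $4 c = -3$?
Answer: $\frac{24649}{16} \approx 1540.6$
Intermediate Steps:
$c = - \frac{3}{4}$ ($c = \frac{1}{4} \left(-3\right) = - \frac{3}{4} \approx -0.75$)
$Z = 1$
$y{\left(b \right)} = -2 + \frac{1}{2 b}$ ($y{\left(b \right)} = \frac{1}{2 b} - 2 = -2 + \frac{1}{2 b}$)
$r = - \frac{77}{2}$ ($r = -40 - \left(-2 + \frac{1}{2 \cdot 1}\right) = -40 - \left(-2 + \frac{1}{2} \cdot 1\right) = -40 - \left(-2 + \frac{1}{2}\right) = -40 - - \frac{3}{2} = -40 + \frac{3}{2} = - \frac{77}{2} \approx -38.5$)
$\left(D{\left(J{\left(c,4 \right)} \right)} + r\right)^{2} = \left(- \frac{3}{4} - \frac{77}{2}\right)^{2} = \left(- \frac{157}{4}\right)^{2} = \frac{24649}{16}$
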